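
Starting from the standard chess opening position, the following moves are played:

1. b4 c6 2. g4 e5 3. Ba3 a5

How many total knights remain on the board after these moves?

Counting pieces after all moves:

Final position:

  a b c d e f g h
  ─────────────────
8│♜ ♞ ♝ ♛ ♚ ♝ ♞ ♜│8
7│· ♟ · ♟ · ♟ ♟ ♟│7
6│· · ♟ · · · · ·│6
5│♟ · · · ♟ · · ·│5
4│· ♙ · · · · ♙ ·│4
3│♗ · · · · · · ·│3
2│♙ · ♙ ♙ ♙ ♙ · ♙│2
1│♖ ♘ · ♕ ♔ ♗ ♘ ♖│1
  ─────────────────
  a b c d e f g h


4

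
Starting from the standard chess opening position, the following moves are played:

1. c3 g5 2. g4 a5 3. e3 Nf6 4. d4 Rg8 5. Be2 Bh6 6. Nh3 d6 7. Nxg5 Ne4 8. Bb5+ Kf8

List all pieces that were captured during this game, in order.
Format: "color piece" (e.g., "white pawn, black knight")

Tracking captures:
  Nxg5: captured black pawn

black pawn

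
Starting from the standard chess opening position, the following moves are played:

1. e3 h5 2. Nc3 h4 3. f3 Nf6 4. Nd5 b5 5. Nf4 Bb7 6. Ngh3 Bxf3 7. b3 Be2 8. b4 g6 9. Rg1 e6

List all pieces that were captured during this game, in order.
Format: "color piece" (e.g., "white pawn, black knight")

Tracking captures:
  Bxf3: captured white pawn

white pawn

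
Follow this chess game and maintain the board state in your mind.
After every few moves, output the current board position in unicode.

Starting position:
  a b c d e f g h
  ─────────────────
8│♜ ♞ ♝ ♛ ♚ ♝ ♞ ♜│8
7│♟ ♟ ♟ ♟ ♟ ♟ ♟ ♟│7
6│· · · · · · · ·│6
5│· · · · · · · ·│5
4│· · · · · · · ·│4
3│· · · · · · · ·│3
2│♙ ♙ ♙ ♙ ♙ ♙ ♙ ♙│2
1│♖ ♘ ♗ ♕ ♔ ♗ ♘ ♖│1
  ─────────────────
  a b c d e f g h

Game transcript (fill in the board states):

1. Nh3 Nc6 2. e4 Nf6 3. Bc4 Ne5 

  a b c d e f g h
  ─────────────────
8│♜ · ♝ ♛ ♚ ♝ · ♜│8
7│♟ ♟ ♟ ♟ ♟ ♟ ♟ ♟│7
6│· · · · · ♞ · ·│6
5│· · · · ♞ · · ·│5
4│· · ♗ · ♙ · · ·│4
3│· · · · · · · ♘│3
2│♙ ♙ ♙ ♙ · ♙ ♙ ♙│2
1│♖ ♘ ♗ ♕ ♔ · · ♖│1
  ─────────────────
  a b c d e f g h

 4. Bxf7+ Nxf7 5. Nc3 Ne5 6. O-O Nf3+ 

  a b c d e f g h
  ─────────────────
8│♜ · ♝ ♛ ♚ ♝ · ♜│8
7│♟ ♟ ♟ ♟ ♟ · ♟ ♟│7
6│· · · · · ♞ · ·│6
5│· · · · · · · ·│5
4│· · · · ♙ · · ·│4
3│· · ♘ · · ♞ · ♘│3
2│♙ ♙ ♙ ♙ · ♙ ♙ ♙│2
1│♖ · ♗ ♕ · ♖ ♔ ·│1
  ─────────────────
  a b c d e f g h

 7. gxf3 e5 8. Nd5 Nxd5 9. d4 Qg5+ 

  a b c d e f g h
  ─────────────────
8│♜ · ♝ · ♚ ♝ · ♜│8
7│♟ ♟ ♟ ♟ · · ♟ ♟│7
6│· · · · · · · ·│6
5│· · · ♞ ♟ · ♛ ·│5
4│· · · ♙ ♙ · · ·│4
3│· · · · · ♙ · ♘│3
2│♙ ♙ ♙ · · ♙ · ♙│2
1│♖ · ♗ ♕ · ♖ ♔ ·│1
  ─────────────────
  a b c d e f g h

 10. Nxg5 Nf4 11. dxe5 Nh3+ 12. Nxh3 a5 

  a b c d e f g h
  ─────────────────
8│♜ · ♝ · ♚ ♝ · ♜│8
7│· ♟ ♟ ♟ · · ♟ ♟│7
6│· · · · · · · ·│6
5│♟ · · · ♙ · · ·│5
4│· · · · ♙ · · ·│4
3│· · · · · ♙ · ♘│3
2│♙ ♙ ♙ · · ♙ · ♙│2
1│♖ · ♗ ♕ · ♖ ♔ ·│1
  ─────────────────
  a b c d e f g h

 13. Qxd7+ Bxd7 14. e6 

  a b c d e f g h
  ─────────────────
8│♜ · · · ♚ ♝ · ♜│8
7│· ♟ ♟ ♝ · · ♟ ♟│7
6│· · · · ♙ · · ·│6
5│♟ · · · · · · ·│5
4│· · · · ♙ · · ·│4
3│· · · · · ♙ · ♘│3
2│♙ ♙ ♙ · · ♙ · ♙│2
1│♖ · ♗ · · ♖ ♔ ·│1
  ─────────────────
  a b c d e f g h


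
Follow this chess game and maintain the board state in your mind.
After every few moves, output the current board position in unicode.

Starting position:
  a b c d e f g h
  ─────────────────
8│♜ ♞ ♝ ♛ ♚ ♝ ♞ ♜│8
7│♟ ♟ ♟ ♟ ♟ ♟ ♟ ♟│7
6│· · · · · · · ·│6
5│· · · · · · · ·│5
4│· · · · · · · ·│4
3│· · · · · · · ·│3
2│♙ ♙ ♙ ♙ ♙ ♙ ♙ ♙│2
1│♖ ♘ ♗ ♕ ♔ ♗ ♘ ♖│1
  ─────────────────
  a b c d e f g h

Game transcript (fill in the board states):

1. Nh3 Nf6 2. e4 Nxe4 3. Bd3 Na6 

  a b c d e f g h
  ─────────────────
8│♜ · ♝ ♛ ♚ ♝ · ♜│8
7│♟ ♟ ♟ ♟ ♟ ♟ ♟ ♟│7
6│♞ · · · · · · ·│6
5│· · · · · · · ·│5
4│· · · · ♞ · · ·│4
3│· · · ♗ · · · ♘│3
2│♙ ♙ ♙ ♙ · ♙ ♙ ♙│2
1│♖ ♘ ♗ ♕ ♔ · · ♖│1
  ─────────────────
  a b c d e f g h

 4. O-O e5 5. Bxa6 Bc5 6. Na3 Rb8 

  a b c d e f g h
  ─────────────────
8│· ♜ ♝ ♛ ♚ · · ♜│8
7│♟ ♟ ♟ ♟ · ♟ ♟ ♟│7
6│♗ · · · · · · ·│6
5│· · ♝ · ♟ · · ·│5
4│· · · · ♞ · · ·│4
3│♘ · · · · · · ♘│3
2│♙ ♙ ♙ ♙ · ♙ ♙ ♙│2
1│♖ · ♗ ♕ · ♖ ♔ ·│1
  ─────────────────
  a b c d e f g h

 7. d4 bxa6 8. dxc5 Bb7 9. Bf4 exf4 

  a b c d e f g h
  ─────────────────
8│· ♜ · ♛ ♚ · · ♜│8
7│♟ ♝ ♟ ♟ · ♟ ♟ ♟│7
6│♟ · · · · · · ·│6
5│· · ♙ · · · · ·│5
4│· · · · ♞ ♟ · ·│4
3│♘ · · · · · · ♘│3
2│♙ ♙ ♙ · · ♙ ♙ ♙│2
1│♖ · · ♕ · ♖ ♔ ·│1
  ─────────────────
  a b c d e f g h

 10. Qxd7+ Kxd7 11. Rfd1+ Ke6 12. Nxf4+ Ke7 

  a b c d e f g h
  ─────────────────
8│· ♜ · ♛ · · · ♜│8
7│♟ ♝ ♟ · ♚ ♟ ♟ ♟│7
6│♟ · · · · · · ·│6
5│· · ♙ · · · · ·│5
4│· · · · ♞ ♘ · ·│4
3│♘ · · · · · · ·│3
2│♙ ♙ ♙ · · ♙ ♙ ♙│2
1│♖ · · ♖ · · ♔ ·│1
  ─────────────────
  a b c d e f g h

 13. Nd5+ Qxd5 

  a b c d e f g h
  ─────────────────
8│· ♜ · · · · · ♜│8
7│♟ ♝ ♟ · ♚ ♟ ♟ ♟│7
6│♟ · · · · · · ·│6
5│· · ♙ ♛ · · · ·│5
4│· · · · ♞ · · ·│4
3│♘ · · · · · · ·│3
2│♙ ♙ ♙ · · ♙ ♙ ♙│2
1│♖ · · ♖ · · ♔ ·│1
  ─────────────────
  a b c d e f g h


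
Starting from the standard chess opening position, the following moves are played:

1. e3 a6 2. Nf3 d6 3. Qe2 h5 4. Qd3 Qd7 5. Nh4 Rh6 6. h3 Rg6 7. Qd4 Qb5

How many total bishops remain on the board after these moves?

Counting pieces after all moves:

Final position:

  a b c d e f g h
  ─────────────────
8│♜ ♞ ♝ · ♚ ♝ ♞ ·│8
7│· ♟ ♟ · ♟ ♟ ♟ ·│7
6│♟ · · ♟ · · ♜ ·│6
5│· ♛ · · · · · ♟│5
4│· · · ♕ · · · ♘│4
3│· · · · ♙ · · ♙│3
2│♙ ♙ ♙ ♙ · ♙ ♙ ·│2
1│♖ ♘ ♗ · ♔ ♗ · ♖│1
  ─────────────────
  a b c d e f g h


4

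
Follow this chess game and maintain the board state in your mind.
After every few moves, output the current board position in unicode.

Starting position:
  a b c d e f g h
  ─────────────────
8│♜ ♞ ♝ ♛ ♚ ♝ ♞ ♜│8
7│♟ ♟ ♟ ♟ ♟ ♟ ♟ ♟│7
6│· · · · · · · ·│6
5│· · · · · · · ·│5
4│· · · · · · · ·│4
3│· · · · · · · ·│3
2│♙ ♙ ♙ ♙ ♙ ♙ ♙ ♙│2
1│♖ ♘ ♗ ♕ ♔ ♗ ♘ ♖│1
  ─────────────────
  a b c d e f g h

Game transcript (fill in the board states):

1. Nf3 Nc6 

  a b c d e f g h
  ─────────────────
8│♜ · ♝ ♛ ♚ ♝ ♞ ♜│8
7│♟ ♟ ♟ ♟ ♟ ♟ ♟ ♟│7
6│· · ♞ · · · · ·│6
5│· · · · · · · ·│5
4│· · · · · · · ·│4
3│· · · · · ♘ · ·│3
2│♙ ♙ ♙ ♙ ♙ ♙ ♙ ♙│2
1│♖ ♘ ♗ ♕ ♔ ♗ · ♖│1
  ─────────────────
  a b c d e f g h

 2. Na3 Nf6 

  a b c d e f g h
  ─────────────────
8│♜ · ♝ ♛ ♚ ♝ · ♜│8
7│♟ ♟ ♟ ♟ ♟ ♟ ♟ ♟│7
6│· · ♞ · · ♞ · ·│6
5│· · · · · · · ·│5
4│· · · · · · · ·│4
3│♘ · · · · ♘ · ·│3
2│♙ ♙ ♙ ♙ ♙ ♙ ♙ ♙│2
1│♖ · ♗ ♕ ♔ ♗ · ♖│1
  ─────────────────
  a b c d e f g h

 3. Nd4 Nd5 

  a b c d e f g h
  ─────────────────
8│♜ · ♝ ♛ ♚ ♝ · ♜│8
7│♟ ♟ ♟ ♟ ♟ ♟ ♟ ♟│7
6│· · ♞ · · · · ·│6
5│· · · ♞ · · · ·│5
4│· · · ♘ · · · ·│4
3│♘ · · · · · · ·│3
2│♙ ♙ ♙ ♙ ♙ ♙ ♙ ♙│2
1│♖ · ♗ ♕ ♔ ♗ · ♖│1
  ─────────────────
  a b c d e f g h



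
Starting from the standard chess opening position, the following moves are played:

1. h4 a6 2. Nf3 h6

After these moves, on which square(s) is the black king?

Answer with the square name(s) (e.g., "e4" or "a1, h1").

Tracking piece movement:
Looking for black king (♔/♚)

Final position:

  a b c d e f g h
  ─────────────────
8│♜ ♞ ♝ ♛ ♚ ♝ ♞ ♜│8
7│· ♟ ♟ ♟ ♟ ♟ ♟ ·│7
6│♟ · · · · · · ♟│6
5│· · · · · · · ·│5
4│· · · · · · · ♙│4
3│· · · · · ♘ · ·│3
2│♙ ♙ ♙ ♙ ♙ ♙ ♙ ·│2
1│♖ ♘ ♗ ♕ ♔ ♗ · ♖│1
  ─────────────────
  a b c d e f g h


e8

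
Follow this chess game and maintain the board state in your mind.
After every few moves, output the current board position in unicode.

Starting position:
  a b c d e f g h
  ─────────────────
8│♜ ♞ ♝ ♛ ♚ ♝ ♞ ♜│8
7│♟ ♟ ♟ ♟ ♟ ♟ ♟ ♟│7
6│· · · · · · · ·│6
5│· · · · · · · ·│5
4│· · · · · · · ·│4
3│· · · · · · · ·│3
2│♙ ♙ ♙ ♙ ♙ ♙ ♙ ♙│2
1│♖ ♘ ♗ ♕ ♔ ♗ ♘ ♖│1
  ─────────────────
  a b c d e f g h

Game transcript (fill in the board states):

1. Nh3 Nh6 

  a b c d e f g h
  ─────────────────
8│♜ ♞ ♝ ♛ ♚ ♝ · ♜│8
7│♟ ♟ ♟ ♟ ♟ ♟ ♟ ♟│7
6│· · · · · · · ♞│6
5│· · · · · · · ·│5
4│· · · · · · · ·│4
3│· · · · · · · ♘│3
2│♙ ♙ ♙ ♙ ♙ ♙ ♙ ♙│2
1│♖ ♘ ♗ ♕ ♔ ♗ · ♖│1
  ─────────────────
  a b c d e f g h

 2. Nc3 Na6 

  a b c d e f g h
  ─────────────────
8│♜ · ♝ ♛ ♚ ♝ · ♜│8
7│♟ ♟ ♟ ♟ ♟ ♟ ♟ ♟│7
6│♞ · · · · · · ♞│6
5│· · · · · · · ·│5
4│· · · · · · · ·│4
3│· · ♘ · · · · ♘│3
2│♙ ♙ ♙ ♙ ♙ ♙ ♙ ♙│2
1│♖ · ♗ ♕ ♔ ♗ · ♖│1
  ─────────────────
  a b c d e f g h

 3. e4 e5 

  a b c d e f g h
  ─────────────────
8│♜ · ♝ ♛ ♚ ♝ · ♜│8
7│♟ ♟ ♟ ♟ · ♟ ♟ ♟│7
6│♞ · · · · · · ♞│6
5│· · · · ♟ · · ·│5
4│· · · · ♙ · · ·│4
3│· · ♘ · · · · ♘│3
2│♙ ♙ ♙ ♙ · ♙ ♙ ♙│2
1│♖ · ♗ ♕ ♔ ♗ · ♖│1
  ─────────────────
  a b c d e f g h

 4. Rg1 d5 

  a b c d e f g h
  ─────────────────
8│♜ · ♝ ♛ ♚ ♝ · ♜│8
7│♟ ♟ ♟ · · ♟ ♟ ♟│7
6│♞ · · · · · · ♞│6
5│· · · ♟ ♟ · · ·│5
4│· · · · ♙ · · ·│4
3│· · ♘ · · · · ♘│3
2│♙ ♙ ♙ ♙ · ♙ ♙ ♙│2
1│♖ · ♗ ♕ ♔ ♗ ♖ ·│1
  ─────────────────
  a b c d e f g h

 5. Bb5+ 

  a b c d e f g h
  ─────────────────
8│♜ · ♝ ♛ ♚ ♝ · ♜│8
7│♟ ♟ ♟ · · ♟ ♟ ♟│7
6│♞ · · · · · · ♞│6
5│· ♗ · ♟ ♟ · · ·│5
4│· · · · ♙ · · ·│4
3│· · ♘ · · · · ♘│3
2│♙ ♙ ♙ ♙ · ♙ ♙ ♙│2
1│♖ · ♗ ♕ ♔ · ♖ ·│1
  ─────────────────
  a b c d e f g h


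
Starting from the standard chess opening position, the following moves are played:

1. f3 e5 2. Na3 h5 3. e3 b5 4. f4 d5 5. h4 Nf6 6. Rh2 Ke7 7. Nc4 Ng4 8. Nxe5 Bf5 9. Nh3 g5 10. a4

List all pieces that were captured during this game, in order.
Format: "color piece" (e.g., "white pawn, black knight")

Tracking captures:
  Nxe5: captured black pawn

black pawn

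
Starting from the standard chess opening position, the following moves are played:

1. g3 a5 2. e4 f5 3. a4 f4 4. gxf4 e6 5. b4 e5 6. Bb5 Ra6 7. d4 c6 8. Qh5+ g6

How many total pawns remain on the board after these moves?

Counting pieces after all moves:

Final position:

  a b c d e f g h
  ─────────────────
8│· ♞ ♝ ♛ ♚ ♝ ♞ ♜│8
7│· ♟ · ♟ · · · ♟│7
6│♜ · ♟ · · · ♟ ·│6
5│♟ ♗ · · ♟ · · ♕│5
4│♙ ♙ · ♙ ♙ ♙ · ·│4
3│· · · · · · · ·│3
2│· · ♙ · · ♙ · ♙│2
1│♖ ♘ ♗ · ♔ · ♘ ♖│1
  ─────────────────
  a b c d e f g h


15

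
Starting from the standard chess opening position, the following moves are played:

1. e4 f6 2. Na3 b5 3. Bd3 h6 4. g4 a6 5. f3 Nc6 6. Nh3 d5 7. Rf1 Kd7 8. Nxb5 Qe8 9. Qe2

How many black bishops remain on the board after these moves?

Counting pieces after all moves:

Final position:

  a b c d e f g h
  ─────────────────
8│♜ · ♝ · ♛ ♝ ♞ ♜│8
7│· · ♟ ♚ ♟ · ♟ ·│7
6│♟ · ♞ · · ♟ · ♟│6
5│· ♘ · ♟ · · · ·│5
4│· · · · ♙ · ♙ ·│4
3│· · · ♗ · ♙ · ♘│3
2│♙ ♙ ♙ ♙ ♕ · · ♙│2
1│♖ · ♗ · ♔ ♖ · ·│1
  ─────────────────
  a b c d e f g h


2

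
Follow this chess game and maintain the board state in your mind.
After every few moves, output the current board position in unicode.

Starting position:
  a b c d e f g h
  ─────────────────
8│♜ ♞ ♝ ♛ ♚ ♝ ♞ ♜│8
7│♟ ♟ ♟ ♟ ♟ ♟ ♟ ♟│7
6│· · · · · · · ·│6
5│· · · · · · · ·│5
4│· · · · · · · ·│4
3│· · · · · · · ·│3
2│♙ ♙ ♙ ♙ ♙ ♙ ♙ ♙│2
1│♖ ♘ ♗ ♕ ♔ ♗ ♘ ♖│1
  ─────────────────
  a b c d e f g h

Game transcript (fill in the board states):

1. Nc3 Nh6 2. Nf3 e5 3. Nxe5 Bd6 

  a b c d e f g h
  ─────────────────
8│♜ ♞ ♝ ♛ ♚ · · ♜│8
7│♟ ♟ ♟ ♟ · ♟ ♟ ♟│7
6│· · · ♝ · · · ♞│6
5│· · · · ♘ · · ·│5
4│· · · · · · · ·│4
3│· · ♘ · · · · ·│3
2│♙ ♙ ♙ ♙ ♙ ♙ ♙ ♙│2
1│♖ · ♗ ♕ ♔ ♗ · ♖│1
  ─────────────────
  a b c d e f g h

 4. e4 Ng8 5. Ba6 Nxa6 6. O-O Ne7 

  a b c d e f g h
  ─────────────────
8│♜ · ♝ ♛ ♚ · · ♜│8
7│♟ ♟ ♟ ♟ ♞ ♟ ♟ ♟│7
6│♞ · · ♝ · · · ·│6
5│· · · · ♘ · · ·│5
4│· · · · ♙ · · ·│4
3│· · ♘ · · · · ·│3
2│♙ ♙ ♙ ♙ · ♙ ♙ ♙│2
1│♖ · ♗ ♕ · ♖ ♔ ·│1
  ─────────────────
  a b c d e f g h

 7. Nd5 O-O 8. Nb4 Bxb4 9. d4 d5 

  a b c d e f g h
  ─────────────────
8│♜ · ♝ ♛ · ♜ ♚ ·│8
7│♟ ♟ ♟ · ♞ ♟ ♟ ♟│7
6│♞ · · · · · · ·│6
5│· · · ♟ ♘ · · ·│5
4│· ♝ · ♙ ♙ · · ·│4
3│· · · · · · · ·│3
2│♙ ♙ ♙ · · ♙ ♙ ♙│2
1│♖ · ♗ ♕ · ♖ ♔ ·│1
  ─────────────────
  a b c d e f g h

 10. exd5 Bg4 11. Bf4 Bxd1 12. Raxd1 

  a b c d e f g h
  ─────────────────
8│♜ · · ♛ · ♜ ♚ ·│8
7│♟ ♟ ♟ · ♞ ♟ ♟ ♟│7
6│♞ · · · · · · ·│6
5│· · · ♙ ♘ · · ·│5
4│· ♝ · ♙ · ♗ · ·│4
3│· · · · · · · ·│3
2│♙ ♙ ♙ · · ♙ ♙ ♙│2
1│· · · ♖ · ♖ ♔ ·│1
  ─────────────────
  a b c d e f g h


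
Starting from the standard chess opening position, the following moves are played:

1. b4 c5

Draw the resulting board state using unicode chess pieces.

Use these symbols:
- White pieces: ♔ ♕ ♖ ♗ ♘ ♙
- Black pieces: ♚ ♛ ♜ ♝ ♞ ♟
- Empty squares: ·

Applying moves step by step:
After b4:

♜ ♞ ♝ ♛ ♚ ♝ ♞ ♜
♟ ♟ ♟ ♟ ♟ ♟ ♟ ♟
· · · · · · · ·
· · · · · · · ·
· ♙ · · · · · ·
· · · · · · · ·
♙ · ♙ ♙ ♙ ♙ ♙ ♙
♖ ♘ ♗ ♕ ♔ ♗ ♘ ♖


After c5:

♜ ♞ ♝ ♛ ♚ ♝ ♞ ♜
♟ ♟ · ♟ ♟ ♟ ♟ ♟
· · · · · · · ·
· · ♟ · · · · ·
· ♙ · · · · · ·
· · · · · · · ·
♙ · ♙ ♙ ♙ ♙ ♙ ♙
♖ ♘ ♗ ♕ ♔ ♗ ♘ ♖



  a b c d e f g h
  ─────────────────
8│♜ ♞ ♝ ♛ ♚ ♝ ♞ ♜│8
7│♟ ♟ · ♟ ♟ ♟ ♟ ♟│7
6│· · · · · · · ·│6
5│· · ♟ · · · · ·│5
4│· ♙ · · · · · ·│4
3│· · · · · · · ·│3
2│♙ · ♙ ♙ ♙ ♙ ♙ ♙│2
1│♖ ♘ ♗ ♕ ♔ ♗ ♘ ♖│1
  ─────────────────
  a b c d e f g h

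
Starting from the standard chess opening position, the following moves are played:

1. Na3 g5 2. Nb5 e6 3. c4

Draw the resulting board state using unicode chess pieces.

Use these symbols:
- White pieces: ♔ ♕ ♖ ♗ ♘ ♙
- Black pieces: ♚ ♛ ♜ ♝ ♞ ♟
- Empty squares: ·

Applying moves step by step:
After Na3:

♜ ♞ ♝ ♛ ♚ ♝ ♞ ♜
♟ ♟ ♟ ♟ ♟ ♟ ♟ ♟
· · · · · · · ·
· · · · · · · ·
· · · · · · · ·
♘ · · · · · · ·
♙ ♙ ♙ ♙ ♙ ♙ ♙ ♙
♖ · ♗ ♕ ♔ ♗ ♘ ♖


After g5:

♜ ♞ ♝ ♛ ♚ ♝ ♞ ♜
♟ ♟ ♟ ♟ ♟ ♟ · ♟
· · · · · · · ·
· · · · · · ♟ ·
· · · · · · · ·
♘ · · · · · · ·
♙ ♙ ♙ ♙ ♙ ♙ ♙ ♙
♖ · ♗ ♕ ♔ ♗ ♘ ♖


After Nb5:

♜ ♞ ♝ ♛ ♚ ♝ ♞ ♜
♟ ♟ ♟ ♟ ♟ ♟ · ♟
· · · · · · · ·
· ♘ · · · · ♟ ·
· · · · · · · ·
· · · · · · · ·
♙ ♙ ♙ ♙ ♙ ♙ ♙ ♙
♖ · ♗ ♕ ♔ ♗ ♘ ♖


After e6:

♜ ♞ ♝ ♛ ♚ ♝ ♞ ♜
♟ ♟ ♟ ♟ · ♟ · ♟
· · · · ♟ · · ·
· ♘ · · · · ♟ ·
· · · · · · · ·
· · · · · · · ·
♙ ♙ ♙ ♙ ♙ ♙ ♙ ♙
♖ · ♗ ♕ ♔ ♗ ♘ ♖


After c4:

♜ ♞ ♝ ♛ ♚ ♝ ♞ ♜
♟ ♟ ♟ ♟ · ♟ · ♟
· · · · ♟ · · ·
· ♘ · · · · ♟ ·
· · ♙ · · · · ·
· · · · · · · ·
♙ ♙ · ♙ ♙ ♙ ♙ ♙
♖ · ♗ ♕ ♔ ♗ ♘ ♖



  a b c d e f g h
  ─────────────────
8│♜ ♞ ♝ ♛ ♚ ♝ ♞ ♜│8
7│♟ ♟ ♟ ♟ · ♟ · ♟│7
6│· · · · ♟ · · ·│6
5│· ♘ · · · · ♟ ·│5
4│· · ♙ · · · · ·│4
3│· · · · · · · ·│3
2│♙ ♙ · ♙ ♙ ♙ ♙ ♙│2
1│♖ · ♗ ♕ ♔ ♗ ♘ ♖│1
  ─────────────────
  a b c d e f g h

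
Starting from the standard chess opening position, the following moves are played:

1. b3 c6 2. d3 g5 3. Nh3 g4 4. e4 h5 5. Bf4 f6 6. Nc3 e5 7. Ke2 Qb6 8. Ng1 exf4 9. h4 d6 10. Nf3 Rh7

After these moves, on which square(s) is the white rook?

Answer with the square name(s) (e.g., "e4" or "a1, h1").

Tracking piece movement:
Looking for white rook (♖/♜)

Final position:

  a b c d e f g h
  ─────────────────
8│♜ ♞ ♝ · ♚ ♝ ♞ ·│8
7│♟ ♟ · · · · · ♜│7
6│· ♛ ♟ ♟ · ♟ · ·│6
5│· · · · · · · ♟│5
4│· · · · ♙ ♟ ♟ ♙│4
3│· ♙ ♘ ♙ · ♘ · ·│3
2│♙ · ♙ · ♔ ♙ ♙ ·│2
1│♖ · · ♕ · ♗ · ♖│1
  ─────────────────
  a b c d e f g h


a1, h1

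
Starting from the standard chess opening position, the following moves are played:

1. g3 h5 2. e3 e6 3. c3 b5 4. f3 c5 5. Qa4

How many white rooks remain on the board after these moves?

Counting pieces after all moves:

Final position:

  a b c d e f g h
  ─────────────────
8│♜ ♞ ♝ ♛ ♚ ♝ ♞ ♜│8
7│♟ · · ♟ · ♟ ♟ ·│7
6│· · · · ♟ · · ·│6
5│· ♟ ♟ · · · · ♟│5
4│♕ · · · · · · ·│4
3│· · ♙ · ♙ ♙ ♙ ·│3
2│♙ ♙ · ♙ · · · ♙│2
1│♖ ♘ ♗ · ♔ ♗ ♘ ♖│1
  ─────────────────
  a b c d e f g h


2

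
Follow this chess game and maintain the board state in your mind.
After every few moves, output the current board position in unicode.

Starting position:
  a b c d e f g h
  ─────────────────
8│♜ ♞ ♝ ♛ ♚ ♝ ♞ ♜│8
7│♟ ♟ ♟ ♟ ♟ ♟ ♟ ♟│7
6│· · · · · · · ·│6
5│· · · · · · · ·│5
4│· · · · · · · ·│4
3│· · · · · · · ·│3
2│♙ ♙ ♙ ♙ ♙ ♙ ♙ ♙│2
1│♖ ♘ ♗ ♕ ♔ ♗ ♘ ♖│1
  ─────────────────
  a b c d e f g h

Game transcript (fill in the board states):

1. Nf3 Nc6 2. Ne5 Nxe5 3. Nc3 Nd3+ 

  a b c d e f g h
  ─────────────────
8│♜ · ♝ ♛ ♚ ♝ ♞ ♜│8
7│♟ ♟ ♟ ♟ ♟ ♟ ♟ ♟│7
6│· · · · · · · ·│6
5│· · · · · · · ·│5
4│· · · · · · · ·│4
3│· · ♘ ♞ · · · ·│3
2│♙ ♙ ♙ ♙ ♙ ♙ ♙ ♙│2
1│♖ · ♗ ♕ ♔ ♗ · ♖│1
  ─────────────────
  a b c d e f g h

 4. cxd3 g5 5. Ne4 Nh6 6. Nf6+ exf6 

  a b c d e f g h
  ─────────────────
8│♜ · ♝ ♛ ♚ ♝ · ♜│8
7│♟ ♟ ♟ ♟ · ♟ · ♟│7
6│· · · · · ♟ · ♞│6
5│· · · · · · ♟ ·│5
4│· · · · · · · ·│4
3│· · · ♙ · · · ·│3
2│♙ ♙ · ♙ ♙ ♙ ♙ ♙│2
1│♖ · ♗ ♕ ♔ ♗ · ♖│1
  ─────────────────
  a b c d e f g h

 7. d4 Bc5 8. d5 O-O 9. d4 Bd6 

  a b c d e f g h
  ─────────────────
8│♜ · ♝ ♛ · ♜ ♚ ·│8
7│♟ ♟ ♟ ♟ · ♟ · ♟│7
6│· · · ♝ · ♟ · ♞│6
5│· · · ♙ · · ♟ ·│5
4│· · · ♙ · · · ·│4
3│· · · · · · · ·│3
2│♙ ♙ · · ♙ ♙ ♙ ♙│2
1│♖ · ♗ ♕ ♔ ♗ · ♖│1
  ─────────────────
  a b c d e f g h

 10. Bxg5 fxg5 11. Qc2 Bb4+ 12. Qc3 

  a b c d e f g h
  ─────────────────
8│♜ · ♝ ♛ · ♜ ♚ ·│8
7│♟ ♟ ♟ ♟ · ♟ · ♟│7
6│· · · · · · · ♞│6
5│· · · ♙ · · ♟ ·│5
4│· ♝ · ♙ · · · ·│4
3│· · ♕ · · · · ·│3
2│♙ ♙ · · ♙ ♙ ♙ ♙│2
1│♖ · · · ♔ ♗ · ♖│1
  ─────────────────
  a b c d e f g h


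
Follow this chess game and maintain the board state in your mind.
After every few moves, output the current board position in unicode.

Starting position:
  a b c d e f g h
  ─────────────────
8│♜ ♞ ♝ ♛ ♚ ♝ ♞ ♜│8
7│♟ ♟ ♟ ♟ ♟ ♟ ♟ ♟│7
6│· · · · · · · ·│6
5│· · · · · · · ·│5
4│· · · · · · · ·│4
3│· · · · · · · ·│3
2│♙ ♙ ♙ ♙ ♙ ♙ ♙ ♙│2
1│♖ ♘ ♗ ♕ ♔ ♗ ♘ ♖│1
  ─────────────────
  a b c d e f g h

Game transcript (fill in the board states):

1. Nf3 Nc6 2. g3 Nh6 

  a b c d e f g h
  ─────────────────
8│♜ · ♝ ♛ ♚ ♝ · ♜│8
7│♟ ♟ ♟ ♟ ♟ ♟ ♟ ♟│7
6│· · ♞ · · · · ♞│6
5│· · · · · · · ·│5
4│· · · · · · · ·│4
3│· · · · · ♘ ♙ ·│3
2│♙ ♙ ♙ ♙ ♙ ♙ · ♙│2
1│♖ ♘ ♗ ♕ ♔ ♗ · ♖│1
  ─────────────────
  a b c d e f g h

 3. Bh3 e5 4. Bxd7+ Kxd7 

  a b c d e f g h
  ─────────────────
8│♜ · ♝ ♛ · ♝ · ♜│8
7│♟ ♟ ♟ ♚ · ♟ ♟ ♟│7
6│· · ♞ · · · · ♞│6
5│· · · · ♟ · · ·│5
4│· · · · · · · ·│4
3│· · · · · ♘ ♙ ·│3
2│♙ ♙ ♙ ♙ ♙ ♙ · ♙│2
1│♖ ♘ ♗ ♕ ♔ · · ♖│1
  ─────────────────
  a b c d e f g h

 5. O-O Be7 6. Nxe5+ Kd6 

  a b c d e f g h
  ─────────────────
8│♜ · ♝ ♛ · · · ♜│8
7│♟ ♟ ♟ · ♝ ♟ ♟ ♟│7
6│· · ♞ ♚ · · · ♞│6
5│· · · · ♘ · · ·│5
4│· · · · · · · ·│4
3│· · · · · · ♙ ·│3
2│♙ ♙ ♙ ♙ ♙ ♙ · ♙│2
1│♖ ♘ ♗ ♕ · ♖ ♔ ·│1
  ─────────────────
  a b c d e f g h

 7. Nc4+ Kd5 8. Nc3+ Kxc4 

  a b c d e f g h
  ─────────────────
8│♜ · ♝ ♛ · · · ♜│8
7│♟ ♟ ♟ · ♝ ♟ ♟ ♟│7
6│· · ♞ · · · · ♞│6
5│· · · · · · · ·│5
4│· · ♚ · · · · ·│4
3│· · ♘ · · · ♙ ·│3
2│♙ ♙ ♙ ♙ ♙ ♙ · ♙│2
1│♖ · ♗ ♕ · ♖ ♔ ·│1
  ─────────────────
  a b c d e f g h

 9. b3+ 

  a b c d e f g h
  ─────────────────
8│♜ · ♝ ♛ · · · ♜│8
7│♟ ♟ ♟ · ♝ ♟ ♟ ♟│7
6│· · ♞ · · · · ♞│6
5│· · · · · · · ·│5
4│· · ♚ · · · · ·│4
3│· ♙ ♘ · · · ♙ ·│3
2│♙ · ♙ ♙ ♙ ♙ · ♙│2
1│♖ · ♗ ♕ · ♖ ♔ ·│1
  ─────────────────
  a b c d e f g h


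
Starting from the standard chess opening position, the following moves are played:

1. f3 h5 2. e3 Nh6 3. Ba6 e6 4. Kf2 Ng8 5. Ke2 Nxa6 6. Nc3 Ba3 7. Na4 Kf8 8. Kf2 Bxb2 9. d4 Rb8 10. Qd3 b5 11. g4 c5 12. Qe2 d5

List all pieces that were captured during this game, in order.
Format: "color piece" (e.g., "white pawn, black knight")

Tracking captures:
  Nxa6: captured white bishop
  Bxb2: captured white pawn

white bishop, white pawn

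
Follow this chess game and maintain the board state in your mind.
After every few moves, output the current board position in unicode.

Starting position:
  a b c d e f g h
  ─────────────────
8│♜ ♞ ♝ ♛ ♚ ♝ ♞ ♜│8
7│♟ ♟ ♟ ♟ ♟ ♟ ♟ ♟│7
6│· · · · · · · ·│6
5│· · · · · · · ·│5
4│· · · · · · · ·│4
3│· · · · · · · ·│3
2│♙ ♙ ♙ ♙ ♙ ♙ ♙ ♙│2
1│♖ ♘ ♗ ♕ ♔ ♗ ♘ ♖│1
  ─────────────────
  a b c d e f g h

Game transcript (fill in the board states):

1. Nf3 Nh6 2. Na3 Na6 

  a b c d e f g h
  ─────────────────
8│♜ · ♝ ♛ ♚ ♝ · ♜│8
7│♟ ♟ ♟ ♟ ♟ ♟ ♟ ♟│7
6│♞ · · · · · · ♞│6
5│· · · · · · · ·│5
4│· · · · · · · ·│4
3│♘ · · · · ♘ · ·│3
2│♙ ♙ ♙ ♙ ♙ ♙ ♙ ♙│2
1│♖ · ♗ ♕ ♔ ♗ · ♖│1
  ─────────────────
  a b c d e f g h

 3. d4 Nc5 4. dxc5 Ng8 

  a b c d e f g h
  ─────────────────
8│♜ · ♝ ♛ ♚ ♝ ♞ ♜│8
7│♟ ♟ ♟ ♟ ♟ ♟ ♟ ♟│7
6│· · · · · · · ·│6
5│· · ♙ · · · · ·│5
4│· · · · · · · ·│4
3│♘ · · · · ♘ · ·│3
2│♙ ♙ ♙ · ♙ ♙ ♙ ♙│2
1│♖ · ♗ ♕ ♔ ♗ · ♖│1
  ─────────────────
  a b c d e f g h

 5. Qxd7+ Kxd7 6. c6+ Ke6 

  a b c d e f g h
  ─────────────────
8│♜ · ♝ ♛ · ♝ ♞ ♜│8
7│♟ ♟ ♟ · ♟ ♟ ♟ ♟│7
6│· · ♙ · ♚ · · ·│6
5│· · · · · · · ·│5
4│· · · · · · · ·│4
3│♘ · · · · ♘ · ·│3
2│♙ ♙ ♙ · ♙ ♙ ♙ ♙│2
1│♖ · ♗ · ♔ ♗ · ♖│1
  ─────────────────
  a b c d e f g h

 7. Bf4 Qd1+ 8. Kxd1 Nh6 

  a b c d e f g h
  ─────────────────
8│♜ · ♝ · · ♝ · ♜│8
7│♟ ♟ ♟ · ♟ ♟ ♟ ♟│7
6│· · ♙ · ♚ · · ♞│6
5│· · · · · · · ·│5
4│· · · · · ♗ · ·│4
3│♘ · · · · ♘ · ·│3
2│♙ ♙ ♙ · ♙ ♙ ♙ ♙│2
1│♖ · · ♔ · ♗ · ♖│1
  ─────────────────
  a b c d e f g h

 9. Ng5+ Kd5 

  a b c d e f g h
  ─────────────────
8│♜ · ♝ · · ♝ · ♜│8
7│♟ ♟ ♟ · ♟ ♟ ♟ ♟│7
6│· · ♙ · · · · ♞│6
5│· · · ♚ · · ♘ ·│5
4│· · · · · ♗ · ·│4
3│♘ · · · · · · ·│3
2│♙ ♙ ♙ · ♙ ♙ ♙ ♙│2
1│♖ · · ♔ · ♗ · ♖│1
  ─────────────────
  a b c d e f g h


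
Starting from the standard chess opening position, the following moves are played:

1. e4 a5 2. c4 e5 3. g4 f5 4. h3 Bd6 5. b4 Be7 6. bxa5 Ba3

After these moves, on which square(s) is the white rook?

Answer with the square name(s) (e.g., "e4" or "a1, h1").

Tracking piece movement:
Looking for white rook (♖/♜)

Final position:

  a b c d e f g h
  ─────────────────
8│♜ ♞ ♝ ♛ ♚ · ♞ ♜│8
7│· ♟ ♟ ♟ · · ♟ ♟│7
6│· · · · · · · ·│6
5│♙ · · · ♟ ♟ · ·│5
4│· · ♙ · ♙ · ♙ ·│4
3│♝ · · · · · · ♙│3
2│♙ · · ♙ · ♙ · ·│2
1│♖ ♘ ♗ ♕ ♔ ♗ ♘ ♖│1
  ─────────────────
  a b c d e f g h


a1, h1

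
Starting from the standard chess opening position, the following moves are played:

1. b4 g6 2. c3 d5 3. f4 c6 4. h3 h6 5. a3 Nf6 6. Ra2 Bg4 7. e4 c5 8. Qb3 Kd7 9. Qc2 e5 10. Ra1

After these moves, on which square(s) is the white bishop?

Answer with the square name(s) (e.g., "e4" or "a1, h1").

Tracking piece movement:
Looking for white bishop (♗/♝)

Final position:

  a b c d e f g h
  ─────────────────
8│♜ ♞ · ♛ · ♝ · ♜│8
7│♟ ♟ · ♚ · ♟ · ·│7
6│· · · · · ♞ ♟ ♟│6
5│· · ♟ ♟ ♟ · · ·│5
4│· ♙ · · ♙ ♙ ♝ ·│4
3│♙ · ♙ · · · · ♙│3
2│· · ♕ ♙ · · ♙ ·│2
1│♖ ♘ ♗ · ♔ ♗ ♘ ♖│1
  ─────────────────
  a b c d e f g h


c1, f1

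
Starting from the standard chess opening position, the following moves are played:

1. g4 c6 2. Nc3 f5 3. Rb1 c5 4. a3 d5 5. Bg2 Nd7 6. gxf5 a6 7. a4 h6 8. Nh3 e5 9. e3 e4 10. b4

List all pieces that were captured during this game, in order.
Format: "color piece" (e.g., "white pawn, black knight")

Tracking captures:
  gxf5: captured black pawn

black pawn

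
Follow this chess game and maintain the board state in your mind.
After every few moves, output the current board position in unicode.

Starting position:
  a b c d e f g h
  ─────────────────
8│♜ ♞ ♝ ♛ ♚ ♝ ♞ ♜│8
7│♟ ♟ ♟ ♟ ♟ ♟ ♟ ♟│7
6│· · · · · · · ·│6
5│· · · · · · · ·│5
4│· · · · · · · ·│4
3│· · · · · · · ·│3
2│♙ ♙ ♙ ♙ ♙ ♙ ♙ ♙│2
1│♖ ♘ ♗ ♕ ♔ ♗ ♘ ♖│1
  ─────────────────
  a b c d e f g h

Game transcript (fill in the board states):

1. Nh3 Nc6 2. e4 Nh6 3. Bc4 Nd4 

  a b c d e f g h
  ─────────────────
8│♜ · ♝ ♛ ♚ ♝ · ♜│8
7│♟ ♟ ♟ ♟ ♟ ♟ ♟ ♟│7
6│· · · · · · · ♞│6
5│· · · · · · · ·│5
4│· · ♗ ♞ ♙ · · ·│4
3│· · · · · · · ♘│3
2│♙ ♙ ♙ ♙ · ♙ ♙ ♙│2
1│♖ ♘ ♗ ♕ ♔ · · ♖│1
  ─────────────────
  a b c d e f g h

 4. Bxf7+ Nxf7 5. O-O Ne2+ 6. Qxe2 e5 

  a b c d e f g h
  ─────────────────
8│♜ · ♝ ♛ ♚ ♝ · ♜│8
7│♟ ♟ ♟ ♟ · ♞ ♟ ♟│7
6│· · · · · · · ·│6
5│· · · · ♟ · · ·│5
4│· · · · ♙ · · ·│4
3│· · · · · · · ♘│3
2│♙ ♙ ♙ ♙ ♕ ♙ ♙ ♙│2
1│♖ ♘ ♗ · · ♖ ♔ ·│1
  ─────────────────
  a b c d e f g h

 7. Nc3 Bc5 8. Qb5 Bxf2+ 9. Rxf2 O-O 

  a b c d e f g h
  ─────────────────
8│♜ · ♝ ♛ · ♜ ♚ ·│8
7│♟ ♟ ♟ ♟ · ♞ ♟ ♟│7
6│· · · · · · · ·│6
5│· ♕ · · ♟ · · ·│5
4│· · · · ♙ · · ·│4
3│· · ♘ · · · · ♘│3
2│♙ ♙ ♙ ♙ · ♖ ♙ ♙│2
1│♖ · ♗ · · · ♔ ·│1
  ─────────────────
  a b c d e f g h

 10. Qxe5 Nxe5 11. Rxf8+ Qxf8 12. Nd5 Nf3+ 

  a b c d e f g h
  ─────────────────
8│♜ · ♝ · · ♛ ♚ ·│8
7│♟ ♟ ♟ ♟ · · ♟ ♟│7
6│· · · · · · · ·│6
5│· · · ♘ · · · ·│5
4│· · · · ♙ · · ·│4
3│· · · · · ♞ · ♘│3
2│♙ ♙ ♙ ♙ · · ♙ ♙│2
1│♖ · ♗ · · · ♔ ·│1
  ─────────────────
  a b c d e f g h



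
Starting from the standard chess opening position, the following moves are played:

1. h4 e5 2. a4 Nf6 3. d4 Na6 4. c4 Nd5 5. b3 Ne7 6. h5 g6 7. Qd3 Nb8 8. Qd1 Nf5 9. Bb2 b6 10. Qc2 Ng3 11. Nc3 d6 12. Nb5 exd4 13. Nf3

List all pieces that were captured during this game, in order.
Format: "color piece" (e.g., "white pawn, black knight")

Tracking captures:
  exd4: captured white pawn

white pawn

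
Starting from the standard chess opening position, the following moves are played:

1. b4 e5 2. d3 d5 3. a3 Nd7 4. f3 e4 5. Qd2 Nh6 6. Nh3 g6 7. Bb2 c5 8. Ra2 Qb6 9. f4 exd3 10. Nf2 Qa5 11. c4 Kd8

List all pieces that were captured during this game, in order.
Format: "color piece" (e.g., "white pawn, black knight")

Tracking captures:
  exd3: captured white pawn

white pawn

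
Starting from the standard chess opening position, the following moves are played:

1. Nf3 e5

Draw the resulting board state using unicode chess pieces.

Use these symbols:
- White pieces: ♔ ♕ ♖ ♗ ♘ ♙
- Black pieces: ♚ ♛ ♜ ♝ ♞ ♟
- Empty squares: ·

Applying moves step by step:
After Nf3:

♜ ♞ ♝ ♛ ♚ ♝ ♞ ♜
♟ ♟ ♟ ♟ ♟ ♟ ♟ ♟
· · · · · · · ·
· · · · · · · ·
· · · · · · · ·
· · · · · ♘ · ·
♙ ♙ ♙ ♙ ♙ ♙ ♙ ♙
♖ ♘ ♗ ♕ ♔ ♗ · ♖


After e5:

♜ ♞ ♝ ♛ ♚ ♝ ♞ ♜
♟ ♟ ♟ ♟ · ♟ ♟ ♟
· · · · · · · ·
· · · · ♟ · · ·
· · · · · · · ·
· · · · · ♘ · ·
♙ ♙ ♙ ♙ ♙ ♙ ♙ ♙
♖ ♘ ♗ ♕ ♔ ♗ · ♖



  a b c d e f g h
  ─────────────────
8│♜ ♞ ♝ ♛ ♚ ♝ ♞ ♜│8
7│♟ ♟ ♟ ♟ · ♟ ♟ ♟│7
6│· · · · · · · ·│6
5│· · · · ♟ · · ·│5
4│· · · · · · · ·│4
3│· · · · · ♘ · ·│3
2│♙ ♙ ♙ ♙ ♙ ♙ ♙ ♙│2
1│♖ ♘ ♗ ♕ ♔ ♗ · ♖│1
  ─────────────────
  a b c d e f g h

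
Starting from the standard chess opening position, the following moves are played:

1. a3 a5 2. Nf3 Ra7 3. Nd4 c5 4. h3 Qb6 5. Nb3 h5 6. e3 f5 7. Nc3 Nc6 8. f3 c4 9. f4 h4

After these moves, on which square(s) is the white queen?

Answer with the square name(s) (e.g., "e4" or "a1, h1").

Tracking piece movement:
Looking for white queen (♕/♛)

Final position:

  a b c d e f g h
  ─────────────────
8│· · ♝ · ♚ ♝ ♞ ♜│8
7│♜ ♟ · ♟ ♟ · ♟ ·│7
6│· ♛ ♞ · · · · ·│6
5│♟ · · · · ♟ · ·│5
4│· · ♟ · · ♙ · ♟│4
3│♙ ♘ ♘ · ♙ · · ♙│3
2│· ♙ ♙ ♙ · · ♙ ·│2
1│♖ · ♗ ♕ ♔ ♗ · ♖│1
  ─────────────────
  a b c d e f g h


d1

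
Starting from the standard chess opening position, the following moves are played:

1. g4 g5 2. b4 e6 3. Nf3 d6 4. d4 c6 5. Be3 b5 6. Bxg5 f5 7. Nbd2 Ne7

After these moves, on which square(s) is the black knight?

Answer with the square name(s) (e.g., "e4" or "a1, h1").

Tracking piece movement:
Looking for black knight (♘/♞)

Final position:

  a b c d e f g h
  ─────────────────
8│♜ ♞ ♝ ♛ ♚ ♝ · ♜│8
7│♟ · · · ♞ · · ♟│7
6│· · ♟ ♟ ♟ · · ·│6
5│· ♟ · · · ♟ ♗ ·│5
4│· ♙ · ♙ · · ♙ ·│4
3│· · · · · ♘ · ·│3
2│♙ · ♙ ♘ ♙ ♙ · ♙│2
1│♖ · · ♕ ♔ ♗ · ♖│1
  ─────────────────
  a b c d e f g h


b8, e7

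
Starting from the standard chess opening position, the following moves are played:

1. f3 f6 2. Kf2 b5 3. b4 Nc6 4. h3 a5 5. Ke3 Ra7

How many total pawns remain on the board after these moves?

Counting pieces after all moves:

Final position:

  a b c d e f g h
  ─────────────────
8│· · ♝ ♛ ♚ ♝ ♞ ♜│8
7│♜ · ♟ ♟ ♟ · ♟ ♟│7
6│· · ♞ · · ♟ · ·│6
5│♟ ♟ · · · · · ·│5
4│· ♙ · · · · · ·│4
3│· · · · ♔ ♙ · ♙│3
2│♙ · ♙ ♙ ♙ · ♙ ·│2
1│♖ ♘ ♗ ♕ · ♗ ♘ ♖│1
  ─────────────────
  a b c d e f g h


16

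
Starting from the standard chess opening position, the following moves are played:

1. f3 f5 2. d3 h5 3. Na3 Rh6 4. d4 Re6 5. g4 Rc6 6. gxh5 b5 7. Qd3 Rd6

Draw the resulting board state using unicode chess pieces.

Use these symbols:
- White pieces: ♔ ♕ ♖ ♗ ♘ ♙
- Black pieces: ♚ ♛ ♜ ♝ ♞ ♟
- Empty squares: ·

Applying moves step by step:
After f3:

♜ ♞ ♝ ♛ ♚ ♝ ♞ ♜
♟ ♟ ♟ ♟ ♟ ♟ ♟ ♟
· · · · · · · ·
· · · · · · · ·
· · · · · · · ·
· · · · · ♙ · ·
♙ ♙ ♙ ♙ ♙ · ♙ ♙
♖ ♘ ♗ ♕ ♔ ♗ ♘ ♖


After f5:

♜ ♞ ♝ ♛ ♚ ♝ ♞ ♜
♟ ♟ ♟ ♟ ♟ · ♟ ♟
· · · · · · · ·
· · · · · ♟ · ·
· · · · · · · ·
· · · · · ♙ · ·
♙ ♙ ♙ ♙ ♙ · ♙ ♙
♖ ♘ ♗ ♕ ♔ ♗ ♘ ♖


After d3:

♜ ♞ ♝ ♛ ♚ ♝ ♞ ♜
♟ ♟ ♟ ♟ ♟ · ♟ ♟
· · · · · · · ·
· · · · · ♟ · ·
· · · · · · · ·
· · · ♙ · ♙ · ·
♙ ♙ ♙ · ♙ · ♙ ♙
♖ ♘ ♗ ♕ ♔ ♗ ♘ ♖


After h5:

♜ ♞ ♝ ♛ ♚ ♝ ♞ ♜
♟ ♟ ♟ ♟ ♟ · ♟ ·
· · · · · · · ·
· · · · · ♟ · ♟
· · · · · · · ·
· · · ♙ · ♙ · ·
♙ ♙ ♙ · ♙ · ♙ ♙
♖ ♘ ♗ ♕ ♔ ♗ ♘ ♖


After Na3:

♜ ♞ ♝ ♛ ♚ ♝ ♞ ♜
♟ ♟ ♟ ♟ ♟ · ♟ ·
· · · · · · · ·
· · · · · ♟ · ♟
· · · · · · · ·
♘ · · ♙ · ♙ · ·
♙ ♙ ♙ · ♙ · ♙ ♙
♖ · ♗ ♕ ♔ ♗ ♘ ♖


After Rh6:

♜ ♞ ♝ ♛ ♚ ♝ ♞ ·
♟ ♟ ♟ ♟ ♟ · ♟ ·
· · · · · · · ♜
· · · · · ♟ · ♟
· · · · · · · ·
♘ · · ♙ · ♙ · ·
♙ ♙ ♙ · ♙ · ♙ ♙
♖ · ♗ ♕ ♔ ♗ ♘ ♖


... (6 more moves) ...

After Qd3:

♜ ♞ ♝ ♛ ♚ ♝ ♞ ·
♟ · ♟ ♟ ♟ · ♟ ·
· · ♜ · · · · ·
· ♟ · · · ♟ · ♙
· · · ♙ · · · ·
♘ · · ♕ · ♙ · ·
♙ ♙ ♙ · ♙ · · ♙
♖ · ♗ · ♔ ♗ ♘ ♖


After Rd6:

♜ ♞ ♝ ♛ ♚ ♝ ♞ ·
♟ · ♟ ♟ ♟ · ♟ ·
· · · ♜ · · · ·
· ♟ · · · ♟ · ♙
· · · ♙ · · · ·
♘ · · ♕ · ♙ · ·
♙ ♙ ♙ · ♙ · · ♙
♖ · ♗ · ♔ ♗ ♘ ♖



  a b c d e f g h
  ─────────────────
8│♜ ♞ ♝ ♛ ♚ ♝ ♞ ·│8
7│♟ · ♟ ♟ ♟ · ♟ ·│7
6│· · · ♜ · · · ·│6
5│· ♟ · · · ♟ · ♙│5
4│· · · ♙ · · · ·│4
3│♘ · · ♕ · ♙ · ·│3
2│♙ ♙ ♙ · ♙ · · ♙│2
1│♖ · ♗ · ♔ ♗ ♘ ♖│1
  ─────────────────
  a b c d e f g h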